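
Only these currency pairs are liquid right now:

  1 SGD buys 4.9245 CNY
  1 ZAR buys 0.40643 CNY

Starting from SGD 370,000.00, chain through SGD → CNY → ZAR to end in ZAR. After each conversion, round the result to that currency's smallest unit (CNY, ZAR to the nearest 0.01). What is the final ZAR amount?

SGD 370,000.00 × 4.9245 = CNY 1,822,065.00
CNY 1,822,065.00 ÷ 0.40643 = ZAR 4,483,096.72

ZAR 4,483,096.72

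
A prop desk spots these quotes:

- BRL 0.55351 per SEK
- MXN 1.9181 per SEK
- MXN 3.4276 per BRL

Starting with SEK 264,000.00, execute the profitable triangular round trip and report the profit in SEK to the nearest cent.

Profit: SEK 2,906.76

Profitable loop is SEK → MXN → BRL → SEK:
SEK 264,000.00 × 1.9181 = MXN 506,378.40
MXN 506,378.40 ÷ 3.4276 = BRL 147,735.56
BRL 147,735.56 ÷ 0.55351 = SEK 266,906.76
Profit = SEK 266,906.76 − SEK 264,000.00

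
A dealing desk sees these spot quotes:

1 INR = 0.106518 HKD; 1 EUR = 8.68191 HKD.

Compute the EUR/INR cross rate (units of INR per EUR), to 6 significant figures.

EUR/INR = 81.5065

1 EUR × 8.68191 = 8.68191 HKD
8.68191 HKD ÷ 0.106518 = 81.5065 INR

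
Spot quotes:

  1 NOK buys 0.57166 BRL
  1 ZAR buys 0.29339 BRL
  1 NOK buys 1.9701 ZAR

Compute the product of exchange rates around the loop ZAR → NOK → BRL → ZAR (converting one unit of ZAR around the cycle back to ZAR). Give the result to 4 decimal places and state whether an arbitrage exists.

Around ZAR → NOK → BRL → ZAR: 1 ÷ 1.9701 × 0.57166 ÷ 0.29339 = 0.989018
Product < 1; profitable direction is ZAR → BRL → NOK → ZAR.

0.9890 (arbitrage exists)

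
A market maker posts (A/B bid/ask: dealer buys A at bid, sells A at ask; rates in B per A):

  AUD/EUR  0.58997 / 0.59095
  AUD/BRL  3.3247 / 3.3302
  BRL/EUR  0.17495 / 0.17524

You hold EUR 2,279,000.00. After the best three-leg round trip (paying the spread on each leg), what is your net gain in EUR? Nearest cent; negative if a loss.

Net profit: EUR 24,937.49

Best loop EUR → BRL → AUD → EUR:
EUR 2,279,000.00 ÷ 0.17524 (buy BRL at ask) = BRL 13,005,021.68
BRL 13,005,021.68 ÷ 3.3302 (buy AUD at ask) = AUD 3,905,177.37
AUD 3,905,177.37 × 0.58997 (sell AUD at bid) = EUR 2,303,937.49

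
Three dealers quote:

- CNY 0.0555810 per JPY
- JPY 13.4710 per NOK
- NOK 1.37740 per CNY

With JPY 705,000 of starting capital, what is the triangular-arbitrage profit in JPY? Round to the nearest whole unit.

Profit: JPY 22,069

Profitable loop is JPY → CNY → NOK → JPY:
JPY 705,000 × 0.0555810 = CNY 39,184.60
CNY 39,184.60 × 1.37740 = NOK 53,972.87
NOK 53,972.87 × 13.4710 = JPY 727,069
Profit = JPY 727,069 − JPY 705,000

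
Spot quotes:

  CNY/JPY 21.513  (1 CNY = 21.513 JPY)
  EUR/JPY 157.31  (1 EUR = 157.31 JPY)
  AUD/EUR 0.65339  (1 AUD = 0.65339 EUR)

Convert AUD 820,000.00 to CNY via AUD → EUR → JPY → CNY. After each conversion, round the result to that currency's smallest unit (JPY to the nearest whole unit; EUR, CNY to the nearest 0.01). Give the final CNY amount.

AUD 820,000.00 × 0.65339 = EUR 535,779.80
EUR 535,779.80 × 157.31 = JPY 84,283,520
JPY 84,283,520 ÷ 21.513 = CNY 3,917,794.82

CNY 3,917,794.82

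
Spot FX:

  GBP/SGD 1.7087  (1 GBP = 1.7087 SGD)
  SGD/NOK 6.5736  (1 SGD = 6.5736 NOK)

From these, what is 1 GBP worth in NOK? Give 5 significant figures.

1 GBP × 1.7087 = 1.7087 SGD
1.7087 SGD × 6.5736 = 11.2323 NOK

GBP/NOK = 11.232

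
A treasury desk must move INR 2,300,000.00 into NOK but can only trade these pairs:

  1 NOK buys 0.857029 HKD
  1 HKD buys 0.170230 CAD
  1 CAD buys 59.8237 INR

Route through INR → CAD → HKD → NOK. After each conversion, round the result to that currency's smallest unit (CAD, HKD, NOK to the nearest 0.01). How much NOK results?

INR 2,300,000.00 ÷ 59.8237 = CAD 38,446.30
CAD 38,446.30 ÷ 0.170230 = HKD 225,849.15
HKD 225,849.15 ÷ 0.857029 = NOK 263,525.68

NOK 263,525.68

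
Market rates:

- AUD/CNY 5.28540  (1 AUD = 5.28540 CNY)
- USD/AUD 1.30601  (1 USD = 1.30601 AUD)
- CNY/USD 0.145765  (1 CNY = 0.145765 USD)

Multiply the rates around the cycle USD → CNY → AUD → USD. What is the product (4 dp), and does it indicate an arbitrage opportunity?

Around USD → CNY → AUD → USD: 1 ÷ 0.145765 ÷ 5.28540 ÷ 1.30601 = 0.993854
Product < 1; profitable direction is USD → AUD → CNY → USD.

0.9939 (arbitrage exists)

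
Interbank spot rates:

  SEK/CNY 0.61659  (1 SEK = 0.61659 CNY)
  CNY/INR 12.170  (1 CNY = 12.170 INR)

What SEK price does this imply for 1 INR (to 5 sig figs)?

INR/SEK = 0.13326

1 INR ÷ 12.170 = 0.0821693 CNY
0.0821693 CNY ÷ 0.61659 = 0.133264 SEK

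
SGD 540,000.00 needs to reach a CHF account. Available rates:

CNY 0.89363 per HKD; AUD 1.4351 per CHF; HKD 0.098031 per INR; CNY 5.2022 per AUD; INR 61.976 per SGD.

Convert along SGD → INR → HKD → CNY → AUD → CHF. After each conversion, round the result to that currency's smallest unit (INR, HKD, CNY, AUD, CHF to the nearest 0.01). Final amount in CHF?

CHF 392,707.57

SGD 540,000.00 × 61.976 = INR 33,467,040.00
INR 33,467,040.00 × 0.098031 = HKD 3,280,807.40
HKD 3,280,807.40 × 0.89363 = CNY 2,931,827.92
CNY 2,931,827.92 ÷ 5.2022 = AUD 563,574.63
AUD 563,574.63 ÷ 1.4351 = CHF 392,707.57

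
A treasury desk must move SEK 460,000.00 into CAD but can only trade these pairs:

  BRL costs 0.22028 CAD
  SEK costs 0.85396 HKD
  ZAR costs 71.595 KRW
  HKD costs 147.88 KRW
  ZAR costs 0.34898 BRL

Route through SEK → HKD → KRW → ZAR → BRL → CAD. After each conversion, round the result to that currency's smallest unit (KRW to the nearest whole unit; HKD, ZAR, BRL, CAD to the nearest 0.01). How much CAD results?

SEK 460,000.00 × 0.85396 = HKD 392,821.60
HKD 392,821.60 × 147.88 = KRW 58,090,458
KRW 58,090,458 ÷ 71.595 = ZAR 811,375.91
ZAR 811,375.91 × 0.34898 = BRL 283,153.97
BRL 283,153.97 × 0.22028 = CAD 62,373.16

CAD 62,373.16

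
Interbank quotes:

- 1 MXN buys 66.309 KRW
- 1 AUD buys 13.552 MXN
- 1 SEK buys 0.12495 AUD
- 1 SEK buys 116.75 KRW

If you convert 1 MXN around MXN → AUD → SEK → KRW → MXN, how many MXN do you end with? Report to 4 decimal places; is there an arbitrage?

Around MXN → AUD → SEK → KRW → MXN: 1 ÷ 13.552 ÷ 0.12495 × 116.75 ÷ 66.309 = 1.039788
Product > 1; profitable direction is MXN → AUD → SEK → KRW → MXN.

1.0398 (arbitrage exists)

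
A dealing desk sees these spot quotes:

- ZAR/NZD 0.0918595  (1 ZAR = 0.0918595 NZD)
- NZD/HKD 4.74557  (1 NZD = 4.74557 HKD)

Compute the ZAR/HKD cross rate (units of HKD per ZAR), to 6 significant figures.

ZAR/HKD = 0.435926

1 ZAR × 0.0918595 = 0.0918595 NZD
0.0918595 NZD × 4.74557 = 0.435926 HKD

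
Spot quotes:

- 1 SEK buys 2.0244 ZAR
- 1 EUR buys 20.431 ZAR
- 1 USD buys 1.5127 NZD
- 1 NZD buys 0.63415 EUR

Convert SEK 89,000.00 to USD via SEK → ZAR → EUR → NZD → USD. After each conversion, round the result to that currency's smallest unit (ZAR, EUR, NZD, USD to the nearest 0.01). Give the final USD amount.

SEK 89,000.00 × 2.0244 = ZAR 180,171.60
ZAR 180,171.60 ÷ 20.431 = EUR 8,818.54
EUR 8,818.54 ÷ 0.63415 = NZD 13,906.08
NZD 13,906.08 ÷ 1.5127 = USD 9,192.89

USD 9,192.89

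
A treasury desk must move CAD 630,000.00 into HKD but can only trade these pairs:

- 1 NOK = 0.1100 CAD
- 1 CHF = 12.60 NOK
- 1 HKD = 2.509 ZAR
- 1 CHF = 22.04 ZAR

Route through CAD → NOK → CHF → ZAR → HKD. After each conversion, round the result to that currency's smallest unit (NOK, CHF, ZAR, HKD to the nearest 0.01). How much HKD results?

HKD 3,992,898.25

CAD 630,000.00 ÷ 0.1100 = NOK 5,727,272.73
NOK 5,727,272.73 ÷ 12.60 = CHF 454,545.45
CHF 454,545.45 × 22.04 = ZAR 10,018,181.72
ZAR 10,018,181.72 ÷ 2.509 = HKD 3,992,898.25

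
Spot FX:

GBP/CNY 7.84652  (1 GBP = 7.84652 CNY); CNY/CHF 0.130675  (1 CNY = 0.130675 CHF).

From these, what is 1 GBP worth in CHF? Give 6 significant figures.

1 GBP × 7.84652 = 7.84652 CNY
7.84652 CNY × 0.130675 = 1.02534 CHF

GBP/CHF = 1.02534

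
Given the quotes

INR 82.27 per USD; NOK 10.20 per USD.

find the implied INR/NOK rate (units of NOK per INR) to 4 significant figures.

1 INR ÷ 82.27 = 0.0121551 USD
0.0121551 USD × 10.20 = 0.123982 NOK

INR/NOK = 0.1240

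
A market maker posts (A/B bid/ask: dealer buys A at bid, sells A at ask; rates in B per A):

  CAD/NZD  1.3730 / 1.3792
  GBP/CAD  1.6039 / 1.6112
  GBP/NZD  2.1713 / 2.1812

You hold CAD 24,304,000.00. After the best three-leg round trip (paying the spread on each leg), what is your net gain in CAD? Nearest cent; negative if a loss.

Net profit: CAD 233,487.54

Best loop CAD → NZD → GBP → CAD:
CAD 24,304,000.00 × 1.3730 (sell CAD at bid) = NZD 33,369,392.00
NZD 33,369,392.00 ÷ 2.1812 (buy GBP at ask) = GBP 15,298,639.28
GBP 15,298,639.28 × 1.6039 (sell GBP at bid) = CAD 24,537,487.54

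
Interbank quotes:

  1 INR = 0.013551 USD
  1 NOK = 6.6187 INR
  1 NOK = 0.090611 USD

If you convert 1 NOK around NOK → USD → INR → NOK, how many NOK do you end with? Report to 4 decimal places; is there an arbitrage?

1.0103 (arbitrage exists)

Around NOK → USD → INR → NOK: 1 × 0.090611 ÷ 0.013551 ÷ 6.6187 = 1.010269
Product > 1; profitable direction is NOK → USD → INR → NOK.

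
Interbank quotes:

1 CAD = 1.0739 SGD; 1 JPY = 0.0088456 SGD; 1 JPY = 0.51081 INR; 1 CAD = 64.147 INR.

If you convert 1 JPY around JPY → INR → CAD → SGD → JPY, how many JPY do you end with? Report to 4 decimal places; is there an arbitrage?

Around JPY → INR → CAD → SGD → JPY: 1 × 0.51081 ÷ 64.147 × 1.0739 ÷ 0.0088456 = 0.966762
Product < 1; profitable direction is JPY → SGD → CAD → INR → JPY.

0.9668 (arbitrage exists)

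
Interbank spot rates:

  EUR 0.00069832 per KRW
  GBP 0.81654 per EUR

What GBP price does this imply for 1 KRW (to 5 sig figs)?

KRW/GBP = 0.00057021

1 KRW × 0.00069832 = 0.00069832 EUR
0.00069832 EUR × 0.81654 = 0.000570206 GBP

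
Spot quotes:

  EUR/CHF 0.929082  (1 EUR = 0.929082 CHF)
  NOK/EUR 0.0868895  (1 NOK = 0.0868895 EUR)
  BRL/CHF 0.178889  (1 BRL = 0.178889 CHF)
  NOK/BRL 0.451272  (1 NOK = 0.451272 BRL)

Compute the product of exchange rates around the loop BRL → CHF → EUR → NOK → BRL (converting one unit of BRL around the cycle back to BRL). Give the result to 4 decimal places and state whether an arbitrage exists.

Around BRL → CHF → EUR → NOK → BRL: 1 × 0.178889 ÷ 0.929082 ÷ 0.0868895 × 0.451272 = 1.000002
Product ≈ 1 (deviation 0.000%, within rounding noise).

1.0000 (no arbitrage)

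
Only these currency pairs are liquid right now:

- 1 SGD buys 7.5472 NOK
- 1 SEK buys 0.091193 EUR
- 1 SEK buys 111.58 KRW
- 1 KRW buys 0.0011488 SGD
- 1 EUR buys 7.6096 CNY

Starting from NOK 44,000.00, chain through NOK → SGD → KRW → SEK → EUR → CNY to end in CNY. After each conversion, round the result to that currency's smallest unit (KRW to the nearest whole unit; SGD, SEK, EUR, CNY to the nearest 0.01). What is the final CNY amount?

NOK 44,000.00 ÷ 7.5472 = SGD 5,829.98
SGD 5,829.98 ÷ 0.0011488 = KRW 5,074,843
KRW 5,074,843 ÷ 111.58 = SEK 45,481.65
SEK 45,481.65 × 0.091193 = EUR 4,147.61
EUR 4,147.61 × 7.6096 = CNY 31,561.65

CNY 31,561.65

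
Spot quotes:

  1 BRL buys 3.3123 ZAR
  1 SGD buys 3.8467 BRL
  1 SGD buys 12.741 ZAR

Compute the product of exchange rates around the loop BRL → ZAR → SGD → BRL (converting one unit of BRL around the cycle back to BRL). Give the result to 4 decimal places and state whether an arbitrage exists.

Around BRL → ZAR → SGD → BRL: 1 × 3.3123 ÷ 12.741 × 3.8467 = 1.000033
Product ≈ 1 (deviation 0.003%, within rounding noise).

1.0000 (no arbitrage)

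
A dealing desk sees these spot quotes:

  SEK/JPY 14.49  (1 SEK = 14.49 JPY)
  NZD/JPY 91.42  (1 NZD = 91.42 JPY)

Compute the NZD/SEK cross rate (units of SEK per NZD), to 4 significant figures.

1 NZD × 91.42 = 91.42 JPY
91.42 JPY ÷ 14.49 = 6.30918 SEK

NZD/SEK = 6.309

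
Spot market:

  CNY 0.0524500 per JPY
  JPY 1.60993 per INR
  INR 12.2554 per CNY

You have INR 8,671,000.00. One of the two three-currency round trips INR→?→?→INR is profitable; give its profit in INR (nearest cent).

Profitable loop is INR → JPY → CNY → INR:
INR 8,671,000.00 × 1.60993 = JPY 13,959,703
JPY 13,959,703 × 0.0524500 = CNY 732,186.42
CNY 732,186.42 × 12.2554 = INR 8,973,237.50
Profit = INR 8,973,237.50 − INR 8,671,000.00

Profit: INR 302,237.50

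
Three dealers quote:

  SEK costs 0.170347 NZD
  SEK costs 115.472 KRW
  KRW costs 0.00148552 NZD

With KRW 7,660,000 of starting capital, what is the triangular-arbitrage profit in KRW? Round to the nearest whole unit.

Profit: KRW 53,464

Profitable loop is KRW → NZD → SEK → KRW:
KRW 7,660,000 × 0.00148552 = NZD 11,379.08
NZD 11,379.08 ÷ 0.170347 = SEK 66,799.43
SEK 66,799.43 × 115.472 = KRW 7,713,464
Profit = KRW 7,713,464 − KRW 7,660,000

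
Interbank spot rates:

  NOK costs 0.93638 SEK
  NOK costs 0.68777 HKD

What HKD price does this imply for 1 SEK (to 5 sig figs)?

1 SEK ÷ 0.93638 = 1.06794 NOK
1.06794 NOK × 0.68777 = 0.734499 HKD

SEK/HKD = 0.73450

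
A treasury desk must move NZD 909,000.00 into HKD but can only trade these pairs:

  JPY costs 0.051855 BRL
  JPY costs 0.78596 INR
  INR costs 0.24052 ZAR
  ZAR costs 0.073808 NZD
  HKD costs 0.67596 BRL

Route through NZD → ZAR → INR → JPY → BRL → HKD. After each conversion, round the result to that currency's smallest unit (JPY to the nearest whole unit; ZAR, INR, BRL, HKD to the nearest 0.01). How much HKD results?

HKD 4,997,795.12

NZD 909,000.00 ÷ 0.073808 = ZAR 12,315,738.13
ZAR 12,315,738.13 ÷ 0.24052 = INR 51,204,632.17
INR 51,204,632.17 ÷ 0.78596 = JPY 65,149,158
JPY 65,149,158 × 0.051855 = BRL 3,378,309.59
BRL 3,378,309.59 ÷ 0.67596 = HKD 4,997,795.12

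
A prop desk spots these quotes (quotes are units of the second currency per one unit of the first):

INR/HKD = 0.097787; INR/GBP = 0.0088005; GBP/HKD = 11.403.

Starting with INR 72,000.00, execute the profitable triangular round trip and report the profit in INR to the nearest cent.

Profit: INR 1,888.67

Profitable loop is INR → GBP → HKD → INR:
INR 72,000.00 × 0.0088005 = GBP 633.64
GBP 633.64 × 11.403 = HKD 7,225.35
HKD 7,225.35 ÷ 0.097787 = INR 73,888.67
Profit = INR 73,888.67 − INR 72,000.00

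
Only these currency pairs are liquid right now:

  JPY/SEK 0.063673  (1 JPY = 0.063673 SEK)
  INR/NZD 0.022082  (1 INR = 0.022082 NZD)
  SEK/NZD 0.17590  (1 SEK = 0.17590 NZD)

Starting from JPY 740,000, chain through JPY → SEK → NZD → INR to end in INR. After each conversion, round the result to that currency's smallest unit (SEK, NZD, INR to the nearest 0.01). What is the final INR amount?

JPY 740,000 × 0.063673 = SEK 47,118.02
SEK 47,118.02 × 0.17590 = NZD 8,288.06
NZD 8,288.06 ÷ 0.022082 = INR 375,331.04

INR 375,331.04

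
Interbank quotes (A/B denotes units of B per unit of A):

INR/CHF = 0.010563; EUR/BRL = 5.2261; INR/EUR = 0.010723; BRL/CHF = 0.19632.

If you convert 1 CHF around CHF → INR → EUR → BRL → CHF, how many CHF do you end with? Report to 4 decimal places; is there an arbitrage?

Around CHF → INR → EUR → BRL → CHF: 1 ÷ 0.010563 × 0.010723 × 5.2261 × 0.19632 = 1.041529
Product > 1; profitable direction is CHF → INR → EUR → BRL → CHF.

1.0415 (arbitrage exists)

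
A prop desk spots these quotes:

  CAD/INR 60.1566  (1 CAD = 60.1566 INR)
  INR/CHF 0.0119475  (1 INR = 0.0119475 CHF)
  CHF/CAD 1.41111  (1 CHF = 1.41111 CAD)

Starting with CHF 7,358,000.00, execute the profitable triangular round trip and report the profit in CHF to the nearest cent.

Profit: CHF 104,442.10

Profitable loop is CHF → CAD → INR → CHF:
CHF 7,358,000.00 × 1.41111 = CAD 10,382,947.38
CAD 10,382,947.38 × 60.1566 = INR 624,602,812.36
INR 624,602,812.36 × 0.0119475 = CHF 7,462,442.10
Profit = CHF 7,462,442.10 − CHF 7,358,000.00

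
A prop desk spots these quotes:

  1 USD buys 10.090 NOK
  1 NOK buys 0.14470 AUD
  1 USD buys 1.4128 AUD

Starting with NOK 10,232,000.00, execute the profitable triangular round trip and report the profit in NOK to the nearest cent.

Profitable loop is NOK → AUD → USD → NOK:
NOK 10,232,000.00 × 0.14470 = AUD 1,480,570.40
AUD 1,480,570.40 ÷ 1.4128 = USD 1,047,968.86
USD 1,047,968.86 × 10.090 = NOK 10,574,005.76
Profit = NOK 10,574,005.76 − NOK 10,232,000.00

Profit: NOK 342,005.76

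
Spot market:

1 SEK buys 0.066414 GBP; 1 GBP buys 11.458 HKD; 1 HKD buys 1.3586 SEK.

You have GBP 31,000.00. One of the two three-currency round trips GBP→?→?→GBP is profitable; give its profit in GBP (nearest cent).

Profit: GBP 1,049.54

Profitable loop is GBP → HKD → SEK → GBP:
GBP 31,000.00 × 11.458 = HKD 355,198.00
HKD 355,198.00 × 1.3586 = SEK 482,572.00
SEK 482,572.00 × 0.066414 = GBP 32,049.54
Profit = GBP 32,049.54 − GBP 31,000.00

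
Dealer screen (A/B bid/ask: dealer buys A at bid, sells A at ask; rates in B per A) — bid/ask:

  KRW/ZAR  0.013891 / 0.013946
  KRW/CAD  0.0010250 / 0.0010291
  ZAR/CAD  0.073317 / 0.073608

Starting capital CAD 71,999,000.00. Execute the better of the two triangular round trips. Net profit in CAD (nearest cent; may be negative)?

Net result: CAD -107,813.49 (no profitable arbitrage after spreads)

Best loop CAD → ZAR → KRW → CAD:
CAD 71,999,000.00 ÷ 0.073608 (buy ZAR at ask) = ZAR 978,140,962.94
ZAR 978,140,962.94 ÷ 0.013946 (buy KRW at ask) = KRW 70,137,742,933
KRW 70,137,742,933 × 0.0010250 (sell KRW at bid) = CAD 71,891,186.51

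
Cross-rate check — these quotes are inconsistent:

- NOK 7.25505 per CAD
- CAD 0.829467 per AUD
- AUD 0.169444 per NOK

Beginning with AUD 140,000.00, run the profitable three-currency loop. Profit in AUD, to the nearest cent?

Profit: AUD 2,755.80

Profitable loop is AUD → CAD → NOK → AUD:
AUD 140,000.00 × 0.829467 = CAD 116,125.38
CAD 116,125.38 × 7.25505 = NOK 842,495.44
NOK 842,495.44 × 0.169444 = AUD 142,755.80
Profit = AUD 142,755.80 − AUD 140,000.00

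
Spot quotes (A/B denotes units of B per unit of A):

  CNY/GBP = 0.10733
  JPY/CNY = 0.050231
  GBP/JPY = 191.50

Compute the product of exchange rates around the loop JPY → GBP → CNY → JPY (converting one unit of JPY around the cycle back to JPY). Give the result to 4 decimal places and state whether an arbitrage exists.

Around JPY → GBP → CNY → JPY: 1 ÷ 191.50 ÷ 0.10733 ÷ 0.050231 = 0.968586
Product < 1; profitable direction is JPY → CNY → GBP → JPY.

0.9686 (arbitrage exists)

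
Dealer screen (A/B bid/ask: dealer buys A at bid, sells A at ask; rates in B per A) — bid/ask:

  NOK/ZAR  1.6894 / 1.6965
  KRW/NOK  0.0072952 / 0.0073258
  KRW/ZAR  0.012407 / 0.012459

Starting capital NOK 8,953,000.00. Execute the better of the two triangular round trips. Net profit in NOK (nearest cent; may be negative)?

Best loop NOK → KRW → ZAR → NOK:
NOK 8,953,000.00 ÷ 0.0073258 (buy KRW at ask) = KRW 1,222,119,086
KRW 1,222,119,086 × 0.012407 (sell KRW at bid) = ZAR 15,162,831.50
ZAR 15,162,831.50 ÷ 1.6965 (buy NOK at ask) = NOK 8,937,713.82

Net result: NOK -15,286.18 (no profitable arbitrage after spreads)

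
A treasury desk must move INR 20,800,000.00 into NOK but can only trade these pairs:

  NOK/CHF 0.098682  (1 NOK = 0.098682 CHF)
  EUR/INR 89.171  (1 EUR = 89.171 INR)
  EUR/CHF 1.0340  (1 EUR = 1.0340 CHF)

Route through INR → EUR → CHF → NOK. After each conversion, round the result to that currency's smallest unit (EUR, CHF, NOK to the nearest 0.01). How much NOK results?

INR 20,800,000.00 ÷ 89.171 = EUR 233,259.69
EUR 233,259.69 × 1.0340 = CHF 241,190.52
CHF 241,190.52 ÷ 0.098682 = NOK 2,444,118.68

NOK 2,444,118.68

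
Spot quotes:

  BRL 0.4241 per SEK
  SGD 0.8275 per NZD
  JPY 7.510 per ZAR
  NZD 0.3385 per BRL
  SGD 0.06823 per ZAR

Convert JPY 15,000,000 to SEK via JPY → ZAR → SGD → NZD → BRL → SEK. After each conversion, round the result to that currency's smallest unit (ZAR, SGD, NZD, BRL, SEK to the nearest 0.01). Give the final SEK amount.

JPY 15,000,000 ÷ 7.510 = ZAR 1,997,336.88
ZAR 1,997,336.88 × 0.06823 = SGD 136,278.30
SGD 136,278.30 ÷ 0.8275 = NZD 164,686.77
NZD 164,686.77 ÷ 0.3385 = BRL 486,519.26
BRL 486,519.26 ÷ 0.4241 = SEK 1,147,180.52

SEK 1,147,180.52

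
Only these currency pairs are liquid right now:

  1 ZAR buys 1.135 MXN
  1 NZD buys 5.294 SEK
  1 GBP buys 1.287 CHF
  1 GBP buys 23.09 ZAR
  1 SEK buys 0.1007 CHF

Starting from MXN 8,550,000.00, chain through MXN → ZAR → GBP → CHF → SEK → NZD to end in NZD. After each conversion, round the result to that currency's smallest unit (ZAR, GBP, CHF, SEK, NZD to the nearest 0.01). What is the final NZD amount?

MXN 8,550,000.00 ÷ 1.135 = ZAR 7,533,039.65
ZAR 7,533,039.65 ÷ 23.09 = GBP 326,246.84
GBP 326,246.84 × 1.287 = CHF 419,879.68
CHF 419,879.68 ÷ 0.1007 = SEK 4,169,609.53
SEK 4,169,609.53 ÷ 5.294 = NZD 787,610.41

NZD 787,610.41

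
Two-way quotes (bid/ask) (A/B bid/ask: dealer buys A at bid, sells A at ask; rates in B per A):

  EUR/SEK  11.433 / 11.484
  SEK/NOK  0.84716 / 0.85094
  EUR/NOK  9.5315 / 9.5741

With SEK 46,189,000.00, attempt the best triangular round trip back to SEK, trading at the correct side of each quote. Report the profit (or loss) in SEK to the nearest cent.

Best loop SEK → NOK → EUR → SEK:
SEK 46,189,000.00 × 0.84716 (sell SEK at bid) = NOK 39,129,473.24
NOK 39,129,473.24 ÷ 9.5741 (buy EUR at ask) = EUR 4,087,013.22
EUR 4,087,013.22 × 11.433 (sell EUR at bid) = SEK 46,726,822.11

Net profit: SEK 537,822.11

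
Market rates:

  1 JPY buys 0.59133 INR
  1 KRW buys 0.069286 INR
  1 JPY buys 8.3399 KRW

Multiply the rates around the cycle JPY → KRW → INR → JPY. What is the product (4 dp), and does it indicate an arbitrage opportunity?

0.9772 (arbitrage exists)

Around JPY → KRW → INR → JPY: 1 × 8.3399 × 0.069286 ÷ 0.59133 = 0.977184
Product < 1; profitable direction is JPY → INR → KRW → JPY.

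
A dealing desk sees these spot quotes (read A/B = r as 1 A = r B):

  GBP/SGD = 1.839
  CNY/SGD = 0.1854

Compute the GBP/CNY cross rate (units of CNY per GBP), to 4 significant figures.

1 GBP × 1.839 = 1.839 SGD
1.839 SGD ÷ 0.1854 = 9.91909 CNY

GBP/CNY = 9.919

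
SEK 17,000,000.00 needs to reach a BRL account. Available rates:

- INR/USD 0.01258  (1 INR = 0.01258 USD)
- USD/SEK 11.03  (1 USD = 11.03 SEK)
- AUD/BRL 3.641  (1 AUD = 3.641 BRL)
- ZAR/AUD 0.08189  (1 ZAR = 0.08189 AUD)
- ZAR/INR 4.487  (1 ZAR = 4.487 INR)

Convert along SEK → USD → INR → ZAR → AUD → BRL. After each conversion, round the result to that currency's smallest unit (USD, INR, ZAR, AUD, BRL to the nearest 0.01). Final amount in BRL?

SEK 17,000,000.00 ÷ 11.03 = USD 1,541,251.13
USD 1,541,251.13 ÷ 0.01258 = INR 122,515,988.08
INR 122,515,988.08 ÷ 4.487 = ZAR 27,304,655.24
ZAR 27,304,655.24 × 0.08189 = AUD 2,235,978.22
AUD 2,235,978.22 × 3.641 = BRL 8,141,196.70

BRL 8,141,196.70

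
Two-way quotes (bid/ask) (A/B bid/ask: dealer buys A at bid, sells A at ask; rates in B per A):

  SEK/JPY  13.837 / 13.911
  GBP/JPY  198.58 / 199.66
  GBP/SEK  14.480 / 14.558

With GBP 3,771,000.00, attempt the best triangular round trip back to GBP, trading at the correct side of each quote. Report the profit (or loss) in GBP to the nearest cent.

Best loop GBP → SEK → JPY → GBP:
GBP 3,771,000.00 × 14.480 (sell GBP at bid) = SEK 54,604,080.00
SEK 54,604,080.00 × 13.837 (sell SEK at bid) = JPY 755,556,655
JPY 755,556,655 ÷ 199.66 (buy GBP at ask) = GBP 3,784,216.44

Net profit: GBP 13,216.44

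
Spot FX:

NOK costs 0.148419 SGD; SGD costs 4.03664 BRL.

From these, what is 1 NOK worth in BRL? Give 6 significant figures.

1 NOK × 0.148419 = 0.148419 SGD
0.148419 SGD × 4.03664 = 0.599114 BRL

NOK/BRL = 0.599114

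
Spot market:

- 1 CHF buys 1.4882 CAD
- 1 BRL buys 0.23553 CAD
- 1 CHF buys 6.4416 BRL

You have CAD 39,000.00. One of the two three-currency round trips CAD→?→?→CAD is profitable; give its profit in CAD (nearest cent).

Profitable loop is CAD → CHF → BRL → CAD:
CAD 39,000.00 ÷ 1.4882 = CHF 26,206.16
CHF 26,206.16 × 6.4416 = BRL 168,809.57
BRL 168,809.57 × 0.23553 = CAD 39,759.72
Profit = CAD 39,759.72 − CAD 39,000.00

Profit: CAD 759.72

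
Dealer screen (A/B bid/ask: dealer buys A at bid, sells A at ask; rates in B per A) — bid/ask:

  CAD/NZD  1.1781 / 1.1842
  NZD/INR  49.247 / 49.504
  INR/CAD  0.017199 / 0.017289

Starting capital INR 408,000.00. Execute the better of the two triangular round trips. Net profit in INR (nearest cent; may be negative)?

Net result: INR -877.32 (no profitable arbitrage after spreads)

Best loop INR → CAD → NZD → INR:
INR 408,000.00 × 0.017199 (sell INR at bid) = CAD 7,017.19
CAD 7,017.19 × 1.1781 (sell CAD at bid) = NZD 8,266.95
NZD 8,266.95 × 49.247 (sell NZD at bid) = INR 407,122.68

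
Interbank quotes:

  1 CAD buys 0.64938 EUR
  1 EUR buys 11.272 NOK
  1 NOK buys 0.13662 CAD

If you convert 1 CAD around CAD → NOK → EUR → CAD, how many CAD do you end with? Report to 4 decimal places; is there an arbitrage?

Around CAD → NOK → EUR → CAD: 1 ÷ 0.13662 ÷ 11.272 ÷ 0.64938 = 0.999967
Product ≈ 1 (deviation 0.003%, within rounding noise).

1.0000 (no arbitrage)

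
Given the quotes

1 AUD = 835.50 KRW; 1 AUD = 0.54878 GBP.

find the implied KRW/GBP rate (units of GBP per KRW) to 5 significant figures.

KRW/GBP = 0.00065683

1 KRW ÷ 835.50 = 0.00119689 AUD
0.00119689 AUD × 0.54878 = 0.000656828 GBP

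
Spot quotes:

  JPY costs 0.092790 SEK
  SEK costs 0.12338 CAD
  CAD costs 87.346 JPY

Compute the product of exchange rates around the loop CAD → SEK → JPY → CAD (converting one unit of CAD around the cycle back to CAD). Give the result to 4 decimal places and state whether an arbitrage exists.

Around CAD → SEK → JPY → CAD: 1 ÷ 0.12338 ÷ 0.092790 ÷ 87.346 = 1.000025
Product ≈ 1 (deviation 0.003%, within rounding noise).

1.0000 (no arbitrage)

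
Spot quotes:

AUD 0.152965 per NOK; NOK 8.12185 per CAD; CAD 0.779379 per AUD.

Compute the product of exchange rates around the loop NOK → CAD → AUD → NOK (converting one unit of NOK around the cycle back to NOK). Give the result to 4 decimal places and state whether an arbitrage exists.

Around NOK → CAD → AUD → NOK: 1 ÷ 8.12185 ÷ 0.779379 ÷ 0.152965 = 1.032772
Product > 1; profitable direction is NOK → CAD → AUD → NOK.

1.0328 (arbitrage exists)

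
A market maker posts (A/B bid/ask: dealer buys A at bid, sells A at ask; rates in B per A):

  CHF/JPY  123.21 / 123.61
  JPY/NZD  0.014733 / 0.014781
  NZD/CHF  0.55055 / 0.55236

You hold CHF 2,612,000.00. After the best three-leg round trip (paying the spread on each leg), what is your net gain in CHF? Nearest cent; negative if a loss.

Net result: CHF -1,599.85 (no profitable arbitrage after spreads)

Best loop CHF → JPY → NZD → CHF:
CHF 2,612,000.00 × 123.21 (sell CHF at bid) = JPY 321,824,520
JPY 321,824,520 × 0.014733 (sell JPY at bid) = NZD 4,741,440.65
NZD 4,741,440.65 × 0.55055 (sell NZD at bid) = CHF 2,610,400.15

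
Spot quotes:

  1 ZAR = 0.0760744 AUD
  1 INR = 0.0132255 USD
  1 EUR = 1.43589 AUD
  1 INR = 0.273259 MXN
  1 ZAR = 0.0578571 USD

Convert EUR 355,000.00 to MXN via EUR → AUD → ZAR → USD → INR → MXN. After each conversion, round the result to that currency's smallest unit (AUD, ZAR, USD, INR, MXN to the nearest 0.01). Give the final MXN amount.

MXN 8,009,954.05

EUR 355,000.00 × 1.43589 = AUD 509,740.95
AUD 509,740.95 ÷ 0.0760744 = ZAR 6,700,558.27
ZAR 6,700,558.27 × 0.0578571 = USD 387,674.87
USD 387,674.87 ÷ 0.0132255 = INR 29,312,681.56
INR 29,312,681.56 × 0.273259 = MXN 8,009,954.05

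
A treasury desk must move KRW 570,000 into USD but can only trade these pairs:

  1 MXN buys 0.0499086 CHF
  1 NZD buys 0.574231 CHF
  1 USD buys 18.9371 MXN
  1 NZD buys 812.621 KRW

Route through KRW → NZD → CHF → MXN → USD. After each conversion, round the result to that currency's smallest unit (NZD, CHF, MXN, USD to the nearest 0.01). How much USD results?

KRW 570,000 ÷ 812.621 = NZD 701.43
NZD 701.43 × 0.574231 = CHF 402.78
CHF 402.78 ÷ 0.0499086 = MXN 8,070.35
MXN 8,070.35 ÷ 18.9371 = USD 426.17

USD 426.17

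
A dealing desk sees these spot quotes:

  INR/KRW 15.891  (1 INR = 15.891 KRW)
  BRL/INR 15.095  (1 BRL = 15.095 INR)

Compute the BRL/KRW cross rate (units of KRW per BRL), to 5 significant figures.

BRL/KRW = 239.87

1 BRL × 15.095 = 15.095 INR
15.095 INR × 15.891 = 239.875 KRW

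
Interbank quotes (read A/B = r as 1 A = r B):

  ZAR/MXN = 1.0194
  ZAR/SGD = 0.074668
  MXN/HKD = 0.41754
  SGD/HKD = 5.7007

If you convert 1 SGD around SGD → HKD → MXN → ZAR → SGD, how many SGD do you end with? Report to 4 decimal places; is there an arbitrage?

1.0000 (no arbitrage)

Around SGD → HKD → MXN → ZAR → SGD: 1 × 5.7007 ÷ 0.41754 ÷ 1.0194 × 0.074668 = 1.000046
Product ≈ 1 (deviation 0.005%, within rounding noise).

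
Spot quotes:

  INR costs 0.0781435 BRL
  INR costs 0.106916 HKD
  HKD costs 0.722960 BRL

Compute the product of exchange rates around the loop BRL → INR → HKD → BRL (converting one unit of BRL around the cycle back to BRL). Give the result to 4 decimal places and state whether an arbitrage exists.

0.9892 (arbitrage exists)

Around BRL → INR → HKD → BRL: 1 ÷ 0.0781435 × 0.106916 × 0.722960 = 0.989154
Product < 1; profitable direction is BRL → HKD → INR → BRL.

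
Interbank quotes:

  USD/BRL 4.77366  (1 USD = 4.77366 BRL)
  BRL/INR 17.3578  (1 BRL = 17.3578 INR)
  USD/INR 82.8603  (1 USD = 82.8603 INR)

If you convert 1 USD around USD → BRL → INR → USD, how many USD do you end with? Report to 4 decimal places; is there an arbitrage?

1.0000 (no arbitrage)

Around USD → BRL → INR → USD: 1 × 4.77366 × 17.3578 ÷ 82.8603 = 0.999999
Product ≈ 1 (deviation 0.000%, within rounding noise).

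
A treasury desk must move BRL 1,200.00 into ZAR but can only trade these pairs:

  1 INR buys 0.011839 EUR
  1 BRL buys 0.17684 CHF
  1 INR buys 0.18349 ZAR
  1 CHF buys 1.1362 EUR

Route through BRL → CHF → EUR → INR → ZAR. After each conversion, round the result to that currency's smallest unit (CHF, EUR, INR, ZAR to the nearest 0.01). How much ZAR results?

BRL 1,200.00 × 0.17684 = CHF 212.21
CHF 212.21 × 1.1362 = EUR 241.11
EUR 241.11 ÷ 0.011839 = INR 20,365.74
INR 20,365.74 × 0.18349 = ZAR 3,736.91

ZAR 3,736.91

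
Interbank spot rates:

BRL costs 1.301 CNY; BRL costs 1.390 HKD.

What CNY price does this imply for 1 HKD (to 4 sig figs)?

HKD/CNY = 0.9360

1 HKD ÷ 1.390 = 0.719424 BRL
0.719424 BRL × 1.301 = 0.935971 CNY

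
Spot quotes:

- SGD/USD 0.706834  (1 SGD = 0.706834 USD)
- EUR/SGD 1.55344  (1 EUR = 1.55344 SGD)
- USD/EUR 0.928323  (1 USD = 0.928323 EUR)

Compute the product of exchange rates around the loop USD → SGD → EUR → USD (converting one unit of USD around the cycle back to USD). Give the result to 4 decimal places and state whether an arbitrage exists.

Around USD → SGD → EUR → USD: 1 ÷ 0.706834 ÷ 1.55344 ÷ 0.928323 = 0.981045
Product < 1; profitable direction is USD → EUR → SGD → USD.

0.9810 (arbitrage exists)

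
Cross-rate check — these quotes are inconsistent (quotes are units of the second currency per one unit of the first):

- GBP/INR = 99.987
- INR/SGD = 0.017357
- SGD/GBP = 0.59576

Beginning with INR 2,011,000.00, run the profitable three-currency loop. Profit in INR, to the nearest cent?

Profit: INR 68,225.60

Profitable loop is INR → SGD → GBP → INR:
INR 2,011,000.00 × 0.017357 = SGD 34,904.93
SGD 34,904.93 × 0.59576 = GBP 20,794.96
GBP 20,794.96 × 99.987 = INR 2,079,225.60
Profit = INR 2,079,225.60 − INR 2,011,000.00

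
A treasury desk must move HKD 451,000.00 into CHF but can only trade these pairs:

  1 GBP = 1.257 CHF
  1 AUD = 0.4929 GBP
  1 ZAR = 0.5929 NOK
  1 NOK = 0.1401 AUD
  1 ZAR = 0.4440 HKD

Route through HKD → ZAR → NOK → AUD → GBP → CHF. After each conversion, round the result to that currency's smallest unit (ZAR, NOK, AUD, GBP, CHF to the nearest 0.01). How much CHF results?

HKD 451,000.00 ÷ 0.4440 = ZAR 1,015,765.77
ZAR 1,015,765.77 × 0.5929 = NOK 602,247.53
NOK 602,247.53 × 0.1401 = AUD 84,374.88
AUD 84,374.88 × 0.4929 = GBP 41,588.38
GBP 41,588.38 × 1.257 = CHF 52,276.59

CHF 52,276.59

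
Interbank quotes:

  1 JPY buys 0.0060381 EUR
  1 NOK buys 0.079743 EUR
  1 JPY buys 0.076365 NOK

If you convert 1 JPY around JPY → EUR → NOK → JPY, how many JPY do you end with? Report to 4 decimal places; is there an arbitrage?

0.9915 (arbitrage exists)

Around JPY → EUR → NOK → JPY: 1 × 0.0060381 ÷ 0.079743 ÷ 0.076365 = 0.991547
Product < 1; profitable direction is JPY → NOK → EUR → JPY.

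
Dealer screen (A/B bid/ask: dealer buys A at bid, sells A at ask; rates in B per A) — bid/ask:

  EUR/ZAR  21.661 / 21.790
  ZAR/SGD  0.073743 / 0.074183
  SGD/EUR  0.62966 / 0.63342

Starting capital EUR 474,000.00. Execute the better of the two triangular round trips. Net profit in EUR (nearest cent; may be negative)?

Best loop EUR → ZAR → SGD → EUR:
EUR 474,000.00 × 21.661 (sell EUR at bid) = ZAR 10,267,314.00
ZAR 10,267,314.00 × 0.073743 (sell ZAR at bid) = SGD 757,142.54
SGD 757,142.54 × 0.62966 (sell SGD at bid) = EUR 476,742.37

Net profit: EUR 2,742.37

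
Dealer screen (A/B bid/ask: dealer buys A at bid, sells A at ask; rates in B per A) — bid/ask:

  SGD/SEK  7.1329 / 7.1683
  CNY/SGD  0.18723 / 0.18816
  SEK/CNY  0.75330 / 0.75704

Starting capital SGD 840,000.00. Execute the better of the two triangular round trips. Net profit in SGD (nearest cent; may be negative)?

Net profit: SGD 5,062.49

Best loop SGD → SEK → CNY → SGD:
SGD 840,000.00 × 7.1329 (sell SGD at bid) = SEK 5,991,636.00
SEK 5,991,636.00 × 0.75330 (sell SEK at bid) = CNY 4,513,499.40
CNY 4,513,499.40 × 0.18723 (sell CNY at bid) = SGD 845,062.49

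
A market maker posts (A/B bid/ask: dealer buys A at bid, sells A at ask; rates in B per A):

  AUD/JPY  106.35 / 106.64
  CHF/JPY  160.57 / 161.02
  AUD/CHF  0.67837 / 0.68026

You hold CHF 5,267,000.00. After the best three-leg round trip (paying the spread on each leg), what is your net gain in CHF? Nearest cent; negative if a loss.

Best loop CHF → JPY → AUD → CHF:
CHF 5,267,000.00 × 160.57 (sell CHF at bid) = JPY 845,722,190
JPY 845,722,190 ÷ 106.64 (buy AUD at ask) = AUD 7,930,628.19
AUD 7,930,628.19 × 0.67837 (sell AUD at bid) = CHF 5,379,900.24

Net profit: CHF 112,900.24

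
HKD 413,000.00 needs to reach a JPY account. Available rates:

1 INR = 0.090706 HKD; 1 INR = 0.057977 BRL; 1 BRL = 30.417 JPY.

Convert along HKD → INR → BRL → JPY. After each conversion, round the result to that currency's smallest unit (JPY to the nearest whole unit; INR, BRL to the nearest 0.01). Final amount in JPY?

JPY 8,029,457

HKD 413,000.00 ÷ 0.090706 = INR 4,553,171.79
INR 4,553,171.79 × 0.057977 = BRL 263,979.24
BRL 263,979.24 × 30.417 = JPY 8,029,457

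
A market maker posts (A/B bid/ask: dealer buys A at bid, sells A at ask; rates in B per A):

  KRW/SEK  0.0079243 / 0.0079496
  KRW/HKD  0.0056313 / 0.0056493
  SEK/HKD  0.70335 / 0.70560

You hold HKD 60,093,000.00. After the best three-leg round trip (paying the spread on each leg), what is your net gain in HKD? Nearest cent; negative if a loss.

Best loop HKD → SEK → KRW → HKD:
HKD 60,093,000.00 ÷ 0.70560 (buy SEK at ask) = SEK 85,165,816.33
SEK 85,165,816.33 ÷ 0.0079496 (buy KRW at ask) = KRW 10,713,220,329
KRW 10,713,220,329 × 0.0056313 (sell KRW at bid) = HKD 60,329,357.64

Net profit: HKD 236,357.64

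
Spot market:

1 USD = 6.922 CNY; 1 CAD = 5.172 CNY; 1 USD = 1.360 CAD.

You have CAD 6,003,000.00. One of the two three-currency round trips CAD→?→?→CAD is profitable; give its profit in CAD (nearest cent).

Profitable loop is CAD → CNY → USD → CAD:
CAD 6,003,000.00 × 5.172 = CNY 31,047,516.00
CNY 31,047,516.00 ÷ 6.922 = USD 4,485,338.92
USD 4,485,338.92 × 1.360 = CAD 6,100,060.93
Profit = CAD 6,100,060.93 − CAD 6,003,000.00

Profit: CAD 97,060.93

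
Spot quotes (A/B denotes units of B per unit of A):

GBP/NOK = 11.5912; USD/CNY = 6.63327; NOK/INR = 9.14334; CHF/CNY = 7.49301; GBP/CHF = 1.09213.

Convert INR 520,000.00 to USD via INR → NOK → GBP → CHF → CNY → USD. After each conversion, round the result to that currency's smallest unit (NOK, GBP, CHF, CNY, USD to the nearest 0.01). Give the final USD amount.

USD 6,053.03

INR 520,000.00 ÷ 9.14334 = NOK 56,872.00
NOK 56,872.00 ÷ 11.5912 = GBP 4,906.48
GBP 4,906.48 × 1.09213 = CHF 5,358.51
CHF 5,358.51 × 7.49301 = CNY 40,151.37
CNY 40,151.37 ÷ 6.63327 = USD 6,053.03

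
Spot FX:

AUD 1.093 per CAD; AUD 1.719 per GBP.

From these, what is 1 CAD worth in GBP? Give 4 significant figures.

1 CAD × 1.093 = 1.093 AUD
1.093 AUD ÷ 1.719 = 0.635835 GBP

CAD/GBP = 0.6358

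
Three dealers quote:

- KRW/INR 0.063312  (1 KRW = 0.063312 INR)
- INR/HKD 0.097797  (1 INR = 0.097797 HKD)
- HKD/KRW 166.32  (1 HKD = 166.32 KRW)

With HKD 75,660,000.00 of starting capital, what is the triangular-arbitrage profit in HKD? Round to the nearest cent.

Profit: HKD 2,255,233.92

Profitable loop is HKD → KRW → INR → HKD:
HKD 75,660,000.00 × 166.32 = KRW 12,583,771,200
KRW 12,583,771,200 × 0.063312 = INR 796,703,722.21
INR 796,703,722.21 × 0.097797 = HKD 77,915,233.92
Profit = HKD 77,915,233.92 − HKD 75,660,000.00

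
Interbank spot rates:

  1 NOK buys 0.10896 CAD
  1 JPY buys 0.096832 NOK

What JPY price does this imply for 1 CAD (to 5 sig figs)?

1 CAD ÷ 0.10896 = 9.17768 NOK
9.17768 NOK ÷ 0.096832 = 94.7794 JPY

CAD/JPY = 94.779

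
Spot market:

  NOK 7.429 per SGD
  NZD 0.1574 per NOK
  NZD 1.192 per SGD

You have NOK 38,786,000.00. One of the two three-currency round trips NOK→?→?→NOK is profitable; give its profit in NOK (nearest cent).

Profit: NOK 752,133.38

Profitable loop is NOK → SGD → NZD → NOK:
NOK 38,786,000.00 ÷ 7.429 = SGD 5,220,891.10
SGD 5,220,891.10 × 1.192 = NZD 6,223,302.19
NZD 6,223,302.19 ÷ 0.1574 = NOK 39,538,133.38
Profit = NOK 39,538,133.38 − NOK 38,786,000.00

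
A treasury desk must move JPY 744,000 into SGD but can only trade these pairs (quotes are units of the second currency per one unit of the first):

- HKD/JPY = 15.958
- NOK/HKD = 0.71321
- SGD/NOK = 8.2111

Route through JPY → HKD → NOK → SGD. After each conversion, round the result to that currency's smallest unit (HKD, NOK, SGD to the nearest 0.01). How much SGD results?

JPY 744,000 ÷ 15.958 = HKD 46,622.38
HKD 46,622.38 ÷ 0.71321 = NOK 65,369.78
NOK 65,369.78 ÷ 8.2111 = SGD 7,961.15

SGD 7,961.15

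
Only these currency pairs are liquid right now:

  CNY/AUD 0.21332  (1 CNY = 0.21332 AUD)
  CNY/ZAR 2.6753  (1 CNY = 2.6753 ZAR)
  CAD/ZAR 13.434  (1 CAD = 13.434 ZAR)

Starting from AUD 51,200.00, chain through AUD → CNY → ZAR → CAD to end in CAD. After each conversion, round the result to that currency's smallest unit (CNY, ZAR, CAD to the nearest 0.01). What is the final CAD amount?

CAD 47,797.54

AUD 51,200.00 ÷ 0.21332 = CNY 240,015.00
CNY 240,015.00 × 2.6753 = ZAR 642,112.13
ZAR 642,112.13 ÷ 13.434 = CAD 47,797.54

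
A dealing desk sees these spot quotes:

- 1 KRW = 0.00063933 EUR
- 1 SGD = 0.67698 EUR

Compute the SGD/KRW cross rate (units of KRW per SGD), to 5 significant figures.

1 SGD × 0.67698 = 0.67698 EUR
0.67698 EUR ÷ 0.00063933 = 1058.89 KRW

SGD/KRW = 1058.9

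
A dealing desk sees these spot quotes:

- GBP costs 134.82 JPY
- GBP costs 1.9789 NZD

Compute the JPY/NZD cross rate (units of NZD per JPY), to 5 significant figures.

1 JPY ÷ 134.82 = 0.0074173 GBP
0.0074173 GBP × 1.9789 = 0.0146781 NZD

JPY/NZD = 0.014678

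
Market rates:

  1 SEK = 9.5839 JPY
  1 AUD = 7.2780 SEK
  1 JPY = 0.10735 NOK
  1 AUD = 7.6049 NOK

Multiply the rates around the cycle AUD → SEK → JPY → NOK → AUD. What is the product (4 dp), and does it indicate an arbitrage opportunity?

Around AUD → SEK → JPY → NOK → AUD: 1 × 7.2780 × 9.5839 × 0.10735 ÷ 7.6049 = 0.984607
Product < 1; profitable direction is AUD → NOK → JPY → SEK → AUD.

0.9846 (arbitrage exists)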